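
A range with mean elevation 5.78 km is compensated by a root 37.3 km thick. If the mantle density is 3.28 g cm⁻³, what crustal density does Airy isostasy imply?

2.84 g cm⁻³

ρ_c h = (ρ_m − ρ_c) r → ρ_c (h + r) = ρ_m r → ρ_c = ρ_m r / (h + r).
ρ_c = 3.28 × 37.3 km / (5.78 km + 37.3 km) = 2.84 g cm⁻³.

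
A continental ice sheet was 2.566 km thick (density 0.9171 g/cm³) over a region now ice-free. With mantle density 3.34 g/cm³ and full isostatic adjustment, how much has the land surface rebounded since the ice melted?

0.705 km

Removing the load lets mantle flow back in; uplift u satisfies ρ_ice t = ρ_m u.
u = t ρ_ice/ρ_m = 2.566 km × 0.9171/3.34 = 0.705 km.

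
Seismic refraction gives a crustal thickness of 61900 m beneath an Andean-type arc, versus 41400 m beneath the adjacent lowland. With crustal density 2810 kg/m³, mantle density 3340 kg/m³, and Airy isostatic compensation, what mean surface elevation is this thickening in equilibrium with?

Excess crust Δ = 61900 m − 41400 m = 20500 m, split between elevation h and root r with h + r = Δ.
Airy balance ρ_c h = (ρ_m − ρ_c) r gives r = h ρ_c/(ρ_m − ρ_c), so h (1 + ρ_c/(ρ_m − ρ_c)) = Δ, i.e. h = Δ (ρ_m − ρ_c)/ρ_m.
h = 20500 m × 530/3340 = 3250 m.

3250 m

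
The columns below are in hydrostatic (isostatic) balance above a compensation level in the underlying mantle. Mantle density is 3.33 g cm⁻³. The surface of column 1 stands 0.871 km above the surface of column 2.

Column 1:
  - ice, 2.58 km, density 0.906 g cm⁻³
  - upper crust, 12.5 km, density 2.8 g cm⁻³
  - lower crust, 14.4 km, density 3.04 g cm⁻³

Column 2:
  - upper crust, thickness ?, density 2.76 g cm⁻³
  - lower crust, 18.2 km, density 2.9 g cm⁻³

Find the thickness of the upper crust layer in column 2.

Take the compensation level at the base of the deeper column (depth z_c below the surface of column 1) and equate Σ ρ_i t_i down to z_c; mantle fills any gap and the z_c terms cancel.
Column 1: 2.58×0.906 + 12.5×2.8 + 14.4×3.04 + (z_c − 29.48)×3.33
Column 2: 0.871×0 + x×2.76 + 18.2×2.9 + (z_c − 0.871 − 18.2 − x)×3.33
The z_c×3.33 term appears on both sides and cancels. Collect the known terms of each column as K = Σ(ρt)_known − 3.33 × (depth of known layers): K_1 = 81.11348 − 3.33×29.48 = −17.05492; K_2 = 52.78 − 3.33×(0.871 + 18.2) = −10.72643.
Balance: K_1 = K_2 − x×(3.33 − 2.76), so x = (K_2 − K_1)/(3.33 − 2.76) = 6.32849/0.57 = 11.1 km.

11.1 km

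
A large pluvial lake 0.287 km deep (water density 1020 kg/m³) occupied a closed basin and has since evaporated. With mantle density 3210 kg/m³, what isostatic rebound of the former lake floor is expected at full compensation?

u = d ρ_w/ρ_m = 0.287 km × 1020/3210 = 0.0912 km.

0.0912 km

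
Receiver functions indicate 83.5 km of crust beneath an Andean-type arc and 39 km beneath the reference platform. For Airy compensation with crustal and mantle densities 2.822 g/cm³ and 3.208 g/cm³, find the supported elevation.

Excess crust Δ = 83.5 km − 39 km = 44.5 km, split between elevation h and root r with h + r = Δ.
Airy balance ρ_c h = (ρ_m − ρ_c) r gives r = h ρ_c/(ρ_m − ρ_c), so h (1 + ρ_c/(ρ_m − ρ_c)) = Δ, i.e. h = Δ (ρ_m − ρ_c)/ρ_m.
h = 44.5 km × 0.386/3.208 = 5.35 km.

5.35 km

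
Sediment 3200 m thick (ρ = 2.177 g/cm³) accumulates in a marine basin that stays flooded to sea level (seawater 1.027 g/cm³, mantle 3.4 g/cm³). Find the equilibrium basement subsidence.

1550 m

Submarine loading: the sediment displaces seawater, and the subsidence is in turn flooded, so s (ρ_m − ρ_w) = t (ρ_sed − ρ_w).
s = 3200 m × (2.177 − 1.027) / (3.4 − 1.027) = 1550 m.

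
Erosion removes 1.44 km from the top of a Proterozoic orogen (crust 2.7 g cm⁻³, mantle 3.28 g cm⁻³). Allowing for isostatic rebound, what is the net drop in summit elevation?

Rebound u = e ρ_c/ρ_m = 1.44 km × 2.7/3.28 = 1.185 km.
Net surface drop = e − u = 1.44 km − 1.185 km = e (ρ_m − ρ_c)/ρ_m = 0.255 km.

0.255 km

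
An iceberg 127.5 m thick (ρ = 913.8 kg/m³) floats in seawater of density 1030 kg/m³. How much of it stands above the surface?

14.4 m

Floating equilibrium: submerged depth d = t ρ_obj/ρ_fluid = 127.5 m × 913.8/1030 = 113.1 m.
Freeboard = t − d = 127.5 m − 113.1 m = 14.4 m.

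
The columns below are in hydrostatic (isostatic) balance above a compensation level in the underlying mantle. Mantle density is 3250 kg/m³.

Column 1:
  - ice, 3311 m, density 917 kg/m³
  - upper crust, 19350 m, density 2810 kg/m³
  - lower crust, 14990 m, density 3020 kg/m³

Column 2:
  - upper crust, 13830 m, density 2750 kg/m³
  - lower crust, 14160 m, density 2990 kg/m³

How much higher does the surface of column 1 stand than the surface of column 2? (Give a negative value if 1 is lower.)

2800 m

For any compensation level in the mantle, the mantle terms cancel and isostasy reduces to e = (Σt_1 − Σt_2) − (Σ(ρt)_1 − Σ(ρt)_2) / ρ_m.
Σt_1 = 37651 m; Σt_2 = 27990 m; Σ(ρt)_1 = 102679487; Σ(ρt)_2 = 80370900 (in m·kg/m³).
e = (37651 − 27990) − (102679487 − 80370900) / 3250 = 2800 m.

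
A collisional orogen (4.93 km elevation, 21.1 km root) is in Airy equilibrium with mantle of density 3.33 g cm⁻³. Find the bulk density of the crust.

2.7 g cm⁻³

ρ_c h = (ρ_m − ρ_c) r → ρ_c (h + r) = ρ_m r → ρ_c = ρ_m r / (h + r).
ρ_c = 3.33 × 21.1 km / (4.93 km + 21.1 km) = 2.7 g cm⁻³.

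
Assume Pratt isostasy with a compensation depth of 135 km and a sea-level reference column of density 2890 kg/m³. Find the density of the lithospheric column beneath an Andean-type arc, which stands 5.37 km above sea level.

2780 kg/m³

Pratt balance: ρ_ref D = ρ (D + h).
ρ = ρ_ref D/(D + h) = 2890 × 135 km/(135 km + 5.37 km) = 2780 kg/m³.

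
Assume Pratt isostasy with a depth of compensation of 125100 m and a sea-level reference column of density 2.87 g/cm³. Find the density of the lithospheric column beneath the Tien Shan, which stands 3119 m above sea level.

2.8 g/cm³

Pratt balance: ρ_ref D = ρ (D + h).
ρ = ρ_ref D/(D + h) = 2.87 × 125100 m/(125100 m + 3119 m) = 2.8 g/cm³.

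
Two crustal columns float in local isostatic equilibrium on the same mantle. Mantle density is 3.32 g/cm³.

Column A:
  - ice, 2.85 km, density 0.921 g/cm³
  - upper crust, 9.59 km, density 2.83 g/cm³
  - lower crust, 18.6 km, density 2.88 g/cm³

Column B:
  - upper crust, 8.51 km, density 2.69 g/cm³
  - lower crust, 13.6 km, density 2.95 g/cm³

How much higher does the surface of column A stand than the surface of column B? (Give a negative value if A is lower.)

For any compensation level in the mantle, the mantle terms cancel and isostasy reduces to e = (Σt_A − Σt_B) − (Σ(ρt)_A − Σ(ρt)_B) / ρ_m.
Σt_A = 31.04 km; Σt_B = 22.11 km; Σ(ρt)_A = 83.33255; Σ(ρt)_B = 63.0119 (in km·g/cm³).
e = (31.04 − 22.11) − (83.33255 − 63.0119) / 3.32 = 2.81 km.

2.81 km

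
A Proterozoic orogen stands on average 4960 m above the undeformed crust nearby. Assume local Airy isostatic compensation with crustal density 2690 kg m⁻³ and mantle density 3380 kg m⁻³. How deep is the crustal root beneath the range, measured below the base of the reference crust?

19300 m

For local isostatic compensation: the weight of the topography is balanced by the buoyancy of the root, ρ_c h = (ρ_m − ρ_c) r.
r = h · ρ_c / (ρ_m − ρ_c) = 4960 m × 2690 / (3380 − 2690) = 19300 m.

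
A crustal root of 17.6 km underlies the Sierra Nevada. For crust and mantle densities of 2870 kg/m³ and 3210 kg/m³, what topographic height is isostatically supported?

By Archimedes' principle applied to the lithosphere: ρ_c h = (ρ_m − ρ_c) r.
h = r (ρ_m − ρ_c) / ρ_c = 17.6 km × (3210 − 2870) / 2870 = 2.09 km.

2.09 km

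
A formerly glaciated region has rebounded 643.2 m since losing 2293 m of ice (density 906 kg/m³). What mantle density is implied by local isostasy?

3230 kg/m³

ρ_m = ρ_ice t / u = 906 × 2293 m/643.2 m = 3230 kg/m³.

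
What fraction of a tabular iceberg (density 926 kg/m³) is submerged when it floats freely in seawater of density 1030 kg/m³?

0.899

Submerged fraction = ρ_obj/ρ_fluid = 926/1030 = 0.899.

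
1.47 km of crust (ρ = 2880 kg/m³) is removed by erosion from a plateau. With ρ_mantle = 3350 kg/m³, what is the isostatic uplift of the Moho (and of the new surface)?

Unloading: uplift u = e ρ_c/ρ_m = 1.47 km × 2880/3350 = 1.26 km.

1.26 km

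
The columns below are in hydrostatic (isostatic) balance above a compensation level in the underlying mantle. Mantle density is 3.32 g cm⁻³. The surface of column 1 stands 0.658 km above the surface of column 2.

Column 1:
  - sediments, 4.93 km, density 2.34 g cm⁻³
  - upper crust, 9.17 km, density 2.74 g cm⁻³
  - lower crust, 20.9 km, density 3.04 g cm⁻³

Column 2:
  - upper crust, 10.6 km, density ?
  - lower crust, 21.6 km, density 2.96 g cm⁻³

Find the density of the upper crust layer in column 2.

Take the compensation level at the base of the deeper column (depth z_c below the surface of column 1) and equate Σ ρ_i t_i down to z_c; mantle fills any gap and the z_c terms cancel.
Column 1: 4.93×2.34 + 9.17×2.74 + 20.9×3.04 + (z_c − 35)×3.32
Column 2: 0.658×0 + 10.6×ρ + 21.6×2.96 + (z_c − 0.658 − 32.2)×3.32
The z_c×3.32 term appears on both sides and cancels. Collect the known terms of each column as K = Σ(ρt)_known − 3.32 × (depth of known layers): K_1 = 100.198 − 3.32×35 = −16.002; K_2 = 63.936 − 3.32×(0.658 + 32.2) = −45.15256.
Balance: K_1 = K_2 + 10.6×ρ, so ρ = (K_1 − K_2)/10.6 = 29.1506/10.6 = 2.75 g cm⁻³.

2.75 g cm⁻³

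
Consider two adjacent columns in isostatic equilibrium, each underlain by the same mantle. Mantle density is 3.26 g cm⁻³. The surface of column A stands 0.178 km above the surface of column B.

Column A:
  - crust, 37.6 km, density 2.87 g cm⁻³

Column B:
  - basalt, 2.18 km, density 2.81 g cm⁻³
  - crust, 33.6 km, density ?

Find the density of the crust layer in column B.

2.87 g cm⁻³

Take the compensation level at the base of the deeper column (depth z_c below the surface of column A) and equate Σ ρ_i t_i down to z_c; mantle fills any gap and the z_c terms cancel.
Column A: 37.6×2.87 + (z_c − 37.6)×3.26
Column B: 0.178×0 + 2.18×2.81 + 33.6×ρ + (z_c − 0.178 − 35.78)×3.26
The z_c×3.26 term appears on both sides and cancels. Collect the known terms of each column as K = Σ(ρt)_known − 3.26 × (depth of known layers): K_A = 107.912 − 3.26×37.6 = −14.664; K_B = 6.1258 − 3.26×(0.178 + 35.78) = −111.09728.
Balance: K_A = K_B + 33.6×ρ, so ρ = (K_A − K_B)/33.6 = 96.4333/33.6 = 2.87 g cm⁻³.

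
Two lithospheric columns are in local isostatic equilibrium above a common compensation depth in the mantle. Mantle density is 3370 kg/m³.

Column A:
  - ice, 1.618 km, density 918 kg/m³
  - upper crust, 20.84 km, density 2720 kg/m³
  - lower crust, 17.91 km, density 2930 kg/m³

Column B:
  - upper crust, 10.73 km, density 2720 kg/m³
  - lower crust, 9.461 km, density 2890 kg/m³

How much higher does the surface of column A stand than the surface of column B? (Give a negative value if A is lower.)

4.12 km

For any compensation level in the mantle, the mantle terms cancel and isostasy reduces to e = (Σt_A − Σt_B) − (Σ(ρt)_A − Σ(ρt)_B) / ρ_m.
Σt_A = 40.368 km; Σt_B = 20.191 km; Σ(ρt)_A = 110646.424; Σ(ρt)_B = 56527.89 (in km·kg/m³).
e = (40.368 − 20.191) − (110646.424 − 56527.89) / 3370 = 4.12 km.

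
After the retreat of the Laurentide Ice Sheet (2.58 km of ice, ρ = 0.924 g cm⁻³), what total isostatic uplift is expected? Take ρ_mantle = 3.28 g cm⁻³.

Removing the load lets mantle flow back in; uplift u satisfies ρ_ice t = ρ_m u.
u = t ρ_ice/ρ_m = 2.58 km × 0.924/3.28 = 0.727 km.

0.727 km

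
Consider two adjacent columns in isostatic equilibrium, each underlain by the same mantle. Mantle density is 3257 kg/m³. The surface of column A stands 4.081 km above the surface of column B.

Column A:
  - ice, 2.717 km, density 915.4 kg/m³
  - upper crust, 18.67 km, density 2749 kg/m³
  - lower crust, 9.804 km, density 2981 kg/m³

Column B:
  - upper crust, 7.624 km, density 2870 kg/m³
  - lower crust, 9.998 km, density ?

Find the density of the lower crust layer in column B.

Take the compensation level at the base of the deeper column (depth z_c below the surface of column A) and equate Σ ρ_i t_i down to z_c; mantle fills any gap and the z_c terms cancel.
Column A: 2.717×915.4 + 18.67×2749 + 9.804×2981 + (z_c − 31.191)×3257
Column B: 4.081×0 + 7.624×2870 + 9.998×ρ + (z_c − 4.081 − 17.622)×3257
The z_c×3257 term appears on both sides and cancels. Collect the known terms of each column as K = Σ(ρt)_known − 3257 × (depth of known layers): K_A = 83036.6958 − 3257×31.191 = −18552.3912; K_B = 21880.88 − 3257×(4.081 + 17.622) = −48805.791.
Balance: K_A = K_B + 9.998×ρ, so ρ = (K_A − K_B)/9.998 = 30253.4/9.998 = 3030 kg/m³.

3030 kg/m³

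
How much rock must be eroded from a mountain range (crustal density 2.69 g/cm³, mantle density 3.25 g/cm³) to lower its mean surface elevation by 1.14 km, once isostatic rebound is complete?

6.62 km

Net drop Δ = e − u = e − e ρ_c/ρ_m = e (ρ_m − ρ_c)/ρ_m.
e = Δ ρ_m/(ρ_m − ρ_c) = 1.14 km × 3.25/0.56 = 6.62 km.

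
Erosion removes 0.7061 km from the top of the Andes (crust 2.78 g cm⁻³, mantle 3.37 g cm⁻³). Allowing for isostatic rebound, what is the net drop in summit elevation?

0.124 km

Rebound u = e ρ_c/ρ_m = 0.7061 km × 2.78/3.37 = 0.5825 km.
Net surface drop = e − u = 0.7061 km − 0.5825 km = e (ρ_m − ρ_c)/ρ_m = 0.124 km.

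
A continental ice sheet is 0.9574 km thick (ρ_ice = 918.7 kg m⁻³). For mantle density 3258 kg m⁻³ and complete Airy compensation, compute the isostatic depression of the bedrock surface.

Balancing pressure at the compensation depth: the ice load ρ_ice t is balanced by mantle displaced below, ρ_m s.
s = t ρ_ice / ρ_m = 0.9574 km × 918.7/3258 = 0.27 km.

0.27 km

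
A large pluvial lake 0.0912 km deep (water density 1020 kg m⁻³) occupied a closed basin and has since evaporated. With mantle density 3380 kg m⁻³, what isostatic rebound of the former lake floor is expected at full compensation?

u = d ρ_w/ρ_m = 0.0912 km × 1020/3380 = 0.0275 km.

0.0275 km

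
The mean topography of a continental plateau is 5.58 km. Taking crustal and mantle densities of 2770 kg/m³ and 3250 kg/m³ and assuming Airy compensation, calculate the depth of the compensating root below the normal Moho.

32.2 km

Balancing pressure at the compensation depth: the weight of the topography is balanced by the buoyancy of the root, ρ_c h = (ρ_m − ρ_c) r.
r = h · ρ_c / (ρ_m − ρ_c) = 5.58 km × 2770 / (3250 − 2770) = 32.2 km.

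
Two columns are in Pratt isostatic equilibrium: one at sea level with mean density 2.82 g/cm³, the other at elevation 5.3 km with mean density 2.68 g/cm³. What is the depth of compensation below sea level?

ρ_ref D = ρ (D + h) → D (ρ_ref − ρ) = ρ h.
D = ρ h/(ρ_ref − ρ) = 2.68 × 5.3 km/(2.82 − 2.68) = 101 km.

101 km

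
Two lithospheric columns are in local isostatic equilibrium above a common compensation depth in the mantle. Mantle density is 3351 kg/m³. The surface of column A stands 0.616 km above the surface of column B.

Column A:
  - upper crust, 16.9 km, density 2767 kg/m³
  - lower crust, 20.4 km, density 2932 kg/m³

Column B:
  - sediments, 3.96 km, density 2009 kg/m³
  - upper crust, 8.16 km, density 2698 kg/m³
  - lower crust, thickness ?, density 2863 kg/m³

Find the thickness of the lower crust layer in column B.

11.7 km

Take the compensation level at the base of the deeper column (depth z_c below the surface of column A) and equate Σ ρ_i t_i down to z_c; mantle fills any gap and the z_c terms cancel.
Column A: 16.9×2767 + 20.4×2932 + (z_c − 37.3)×3351
Column B: 0.616×0 + 3.96×2009 + 8.16×2698 + x×2863 + (z_c − 0.616 − 12.12 − x)×3351
The z_c×3351 term appears on both sides and cancels. Collect the known terms of each column as K = Σ(ρt)_known − 3351 × (depth of known layers): K_A = 106575.1 − 3351×37.3 = −18417.2; K_B = 29971.32 − 3351×(0.616 + 12.12) = −12707.016.
Balance: K_A = K_B − x×(3351 − 2863), so x = (K_B − K_A)/(3351 − 2863) = 5710.18/488 = 11.7 km.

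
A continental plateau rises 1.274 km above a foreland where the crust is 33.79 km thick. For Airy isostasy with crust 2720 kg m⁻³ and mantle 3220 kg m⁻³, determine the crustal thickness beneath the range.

Root depth r = h ρ_c / (ρ_m − ρ_c) = 1.274 km × 2720 / 500 = 6.931 km.
Total thickness = T + h + r = 33.79 km + 1.274 km + 6.931 km = 42 km.

42 km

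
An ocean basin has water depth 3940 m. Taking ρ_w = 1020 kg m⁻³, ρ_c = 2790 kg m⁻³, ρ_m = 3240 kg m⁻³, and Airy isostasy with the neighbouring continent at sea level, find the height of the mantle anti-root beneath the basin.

15500 m

Isostatic balance requires: replacing crust with seawater at the top is compensated by replacing crust with mantle at the base: d (ρ_c − ρ_w) = a (ρ_m − ρ_c).
a = d (ρ_c − ρ_w)/(ρ_m − ρ_c) = 3940 m × 1770/450 = 15500 m.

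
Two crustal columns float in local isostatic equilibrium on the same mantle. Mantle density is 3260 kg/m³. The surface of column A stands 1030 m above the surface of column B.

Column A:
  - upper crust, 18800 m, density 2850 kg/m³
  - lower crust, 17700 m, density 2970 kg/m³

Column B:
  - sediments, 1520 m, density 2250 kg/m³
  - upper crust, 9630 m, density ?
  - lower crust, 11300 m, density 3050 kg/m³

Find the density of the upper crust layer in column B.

2680 kg/m³

Take the compensation level at the base of the deeper column (depth z_c below the surface of column A) and equate Σ ρ_i t_i down to z_c; mantle fills any gap and the z_c terms cancel.
Column A: 18800×2850 + 17700×2970 + (z_c − 36500)×3260
Column B: 1030×0 + 1520×2250 + 9630×ρ + 11300×3050 + (z_c − 1030 − 22450)×3260
The z_c×3260 term appears on both sides and cancels. Collect the known terms of each column as K = Σ(ρt)_known − 3260 × (depth of known layers): K_A = 106149000 − 3260×36500 = −12841000; K_B = 37885000 − 3260×(1030 + 22450) = −38659800.
Balance: K_A = K_B + 9630×ρ, so ρ = (K_A − K_B)/9630 = 25818800/9630 = 2680 kg/m³.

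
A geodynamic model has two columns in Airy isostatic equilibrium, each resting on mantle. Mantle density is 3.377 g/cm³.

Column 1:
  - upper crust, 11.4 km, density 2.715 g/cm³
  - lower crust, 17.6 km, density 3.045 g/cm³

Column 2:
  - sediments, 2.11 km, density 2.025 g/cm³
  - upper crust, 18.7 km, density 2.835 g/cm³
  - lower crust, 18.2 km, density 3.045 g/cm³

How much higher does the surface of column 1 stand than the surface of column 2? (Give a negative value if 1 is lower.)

For any compensation level in the mantle, the mantle terms cancel and isostasy reduces to e = (Σt_1 − Σt_2) − (Σ(ρt)_1 − Σ(ρt)_2) / ρ_m.
Σt_1 = 29 km; Σt_2 = 39.01 km; Σ(ρt)_1 = 84.543; Σ(ρt)_2 = 112.70625 (in km·g/cm³).
e = (29 − 39.01) − (84.543 − 112.70625) / 3.377 = −1.67 km.

−1.67 km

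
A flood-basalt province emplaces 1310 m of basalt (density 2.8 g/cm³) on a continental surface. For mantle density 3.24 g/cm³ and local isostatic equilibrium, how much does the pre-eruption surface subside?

1130 m

Subaerial loading: s = t ρ_load / ρ_m.
s = 1310 m × 2.8/3.24 = 1130 m.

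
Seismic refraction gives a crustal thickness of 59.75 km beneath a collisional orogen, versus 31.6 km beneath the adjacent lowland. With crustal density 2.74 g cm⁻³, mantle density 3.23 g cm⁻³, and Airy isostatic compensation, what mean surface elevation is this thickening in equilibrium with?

Excess crust Δ = 59.75 km − 31.6 km = 28.15 km, split between elevation h and root r with h + r = Δ.
Airy balance ρ_c h = (ρ_m − ρ_c) r gives r = h ρ_c/(ρ_m − ρ_c), so h (1 + ρ_c/(ρ_m − ρ_c)) = Δ, i.e. h = Δ (ρ_m − ρ_c)/ρ_m.
h = 28.15 km × 0.49/3.23 = 4.27 km.

4.27 km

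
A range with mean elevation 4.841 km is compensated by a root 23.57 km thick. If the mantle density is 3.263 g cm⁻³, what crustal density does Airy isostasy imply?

ρ_c h = (ρ_m − ρ_c) r → ρ_c (h + r) = ρ_m r → ρ_c = ρ_m r / (h + r).
ρ_c = 3.263 × 23.57 km / (4.841 km + 23.57 km) = 2.71 g cm⁻³.

2.71 g cm⁻³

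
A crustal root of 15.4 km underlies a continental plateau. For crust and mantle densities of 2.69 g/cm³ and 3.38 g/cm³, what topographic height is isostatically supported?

3.95 km

Balancing pressure at the compensation depth: ρ_c h = (ρ_m − ρ_c) r.
h = r (ρ_m − ρ_c) / ρ_c = 15.4 km × (3.38 − 2.69) / 2.69 = 3.95 km.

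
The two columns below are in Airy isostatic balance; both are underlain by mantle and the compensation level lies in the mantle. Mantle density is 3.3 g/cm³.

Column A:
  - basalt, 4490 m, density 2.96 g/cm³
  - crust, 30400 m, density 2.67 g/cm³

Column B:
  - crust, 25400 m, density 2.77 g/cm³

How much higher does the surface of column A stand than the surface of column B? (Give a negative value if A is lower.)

2190 m

For any compensation level in the mantle, the mantle terms cancel and isostasy reduces to e = (Σt_A − Σt_B) − (Σ(ρt)_A − Σ(ρt)_B) / ρ_m.
Σt_A = 34890 m; Σt_B = 25400 m; Σ(ρt)_A = 94458.4; Σ(ρt)_B = 70358 (in m·g/cm³).
e = (34890 − 25400) − (94458.4 − 70358) / 3.3 = 2190 m.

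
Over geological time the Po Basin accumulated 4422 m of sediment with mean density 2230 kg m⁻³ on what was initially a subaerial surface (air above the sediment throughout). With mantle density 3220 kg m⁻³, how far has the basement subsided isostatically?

3060 m

Subaerial load: s = t ρ_sed / ρ_m = 4422 m × 2230/3220 = 3060 m.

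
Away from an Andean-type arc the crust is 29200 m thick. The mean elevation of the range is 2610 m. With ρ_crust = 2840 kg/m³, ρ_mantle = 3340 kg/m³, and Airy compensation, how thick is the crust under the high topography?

46600 m

Root depth r = h ρ_c / (ρ_m − ρ_c) = 2610 m × 2840 / 500 = 14820 m.
Total thickness = T + h + r = 29200 m + 2610 m + 14820 m = 46600 m.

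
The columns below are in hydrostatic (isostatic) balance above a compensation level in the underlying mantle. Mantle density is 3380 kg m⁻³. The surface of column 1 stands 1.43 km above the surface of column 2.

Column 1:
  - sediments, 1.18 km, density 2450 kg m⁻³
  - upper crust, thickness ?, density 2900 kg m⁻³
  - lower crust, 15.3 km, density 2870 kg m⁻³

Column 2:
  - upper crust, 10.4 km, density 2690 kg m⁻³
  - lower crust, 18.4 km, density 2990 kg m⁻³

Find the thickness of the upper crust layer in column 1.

21.4 km

Take the compensation level at the base of the deeper column (depth z_c below the surface of column 1) and equate Σ ρ_i t_i down to z_c; mantle fills any gap and the z_c terms cancel.
Column 1: 1.18×2450 + x×2900 + 15.3×2870 + (z_c − 16.48 − x)×3380
Column 2: 1.43×0 + 10.4×2690 + 18.4×2990 + (z_c − 1.43 − 28.8)×3380
The z_c×3380 term appears on both sides and cancels. Collect the known terms of each column as K = Σ(ρt)_known − 3380 × (depth of known layers): K_1 = 46802 − 3380×16.48 = −8900.4; K_2 = 82992 − 3380×(1.43 + 28.8) = −19185.4.
Balance: K_1 − x×(3380 − 2900) = K_2, so x = (K_1 − K_2)/(3380 − 2900) = 10285/480 = 21.4 km.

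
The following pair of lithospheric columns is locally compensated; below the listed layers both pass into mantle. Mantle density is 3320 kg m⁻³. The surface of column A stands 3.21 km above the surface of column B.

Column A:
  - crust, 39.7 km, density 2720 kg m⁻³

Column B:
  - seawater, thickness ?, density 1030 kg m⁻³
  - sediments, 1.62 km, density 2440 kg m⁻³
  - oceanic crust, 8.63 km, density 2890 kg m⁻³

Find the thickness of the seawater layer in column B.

3.5 km

Take the compensation level at the base of the deeper column (depth z_c below the surface of column A) and equate Σ ρ_i t_i down to z_c; mantle fills any gap and the z_c terms cancel.
Column A: 39.7×2720 + (z_c − 39.7)×3320
Column B: 3.21×0 + x×1030 + 1.62×2440 + 8.63×2890 + (z_c − 3.21 − 10.25 − x)×3320
The z_c×3320 term appears on both sides and cancels. Collect the known terms of each column as K = Σ(ρt)_known − 3320 × (depth of known layers): K_A = 107984 − 3320×39.7 = −23820; K_B = 28893.5 − 3320×(3.21 + 10.25) = −15793.7.
Balance: K_A = K_B − x×(3320 − 1030), so x = (K_B − K_A)/(3320 − 1030) = 8026.3/2290 = 3.5 km.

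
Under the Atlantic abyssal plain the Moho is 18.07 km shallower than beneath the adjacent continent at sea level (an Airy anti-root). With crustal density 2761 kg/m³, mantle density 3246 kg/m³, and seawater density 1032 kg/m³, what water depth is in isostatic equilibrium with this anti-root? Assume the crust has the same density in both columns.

5.07 km

Replacing a thickness d of crust by seawater at the top must be balanced by replacing crust with mantle at the base: d (ρ_c − ρ_w) = a (ρ_m − ρ_c).
d = a (ρ_m − ρ_c)/(ρ_c − ρ_w) = 18.07 km × 485/1729 = 5.07 km.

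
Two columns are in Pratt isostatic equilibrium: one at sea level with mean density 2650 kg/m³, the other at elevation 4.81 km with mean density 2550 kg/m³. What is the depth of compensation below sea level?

123 km

ρ_ref D = ρ (D + h) → D (ρ_ref − ρ) = ρ h.
D = ρ h/(ρ_ref − ρ) = 2550 × 4.81 km/(2650 − 2550) = 123 km.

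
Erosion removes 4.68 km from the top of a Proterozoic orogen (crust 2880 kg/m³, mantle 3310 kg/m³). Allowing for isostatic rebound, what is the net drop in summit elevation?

0.608 km

Rebound u = e ρ_c/ρ_m = 4.68 km × 2880/3310 = 4.072 km.
Net surface drop = e − u = 4.68 km − 4.072 km = e (ρ_m − ρ_c)/ρ_m = 0.608 km.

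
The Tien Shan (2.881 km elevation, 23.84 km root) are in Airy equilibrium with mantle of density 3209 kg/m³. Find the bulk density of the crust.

ρ_c h = (ρ_m − ρ_c) r → ρ_c (h + r) = ρ_m r → ρ_c = ρ_m r / (h + r).
ρ_c = 3209 × 23.84 km / (2.881 km + 23.84 km) = 2860 kg/m³.

2860 kg/m³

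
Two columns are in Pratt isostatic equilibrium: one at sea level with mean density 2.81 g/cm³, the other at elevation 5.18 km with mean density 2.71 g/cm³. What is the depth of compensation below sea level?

140 km

ρ_ref D = ρ (D + h) → D (ρ_ref − ρ) = ρ h.
D = ρ h/(ρ_ref − ρ) = 2.71 × 5.18 km/(2.81 − 2.71) = 140 km.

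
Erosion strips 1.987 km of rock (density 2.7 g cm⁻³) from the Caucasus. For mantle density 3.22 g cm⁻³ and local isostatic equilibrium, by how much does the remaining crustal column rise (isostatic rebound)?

1.67 km

Unloading: uplift u = e ρ_c/ρ_m = 1.987 km × 2.7/3.22 = 1.67 km.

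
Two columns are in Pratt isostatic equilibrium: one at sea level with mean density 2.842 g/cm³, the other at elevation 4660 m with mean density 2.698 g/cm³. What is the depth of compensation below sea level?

ρ_ref D = ρ (D + h) → D (ρ_ref − ρ) = ρ h.
D = ρ h/(ρ_ref − ρ) = 2.698 × 4660 m/(2.842 − 2.698) = 87300 m.

87300 m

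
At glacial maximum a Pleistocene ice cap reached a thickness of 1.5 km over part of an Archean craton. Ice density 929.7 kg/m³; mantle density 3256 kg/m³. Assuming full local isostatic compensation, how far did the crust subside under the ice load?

0.428 km

Isostatic balance requires: the ice load ρ_ice t is balanced by mantle displaced below, ρ_m s.
s = t ρ_ice / ρ_m = 1.5 km × 929.7/3256 = 0.428 km.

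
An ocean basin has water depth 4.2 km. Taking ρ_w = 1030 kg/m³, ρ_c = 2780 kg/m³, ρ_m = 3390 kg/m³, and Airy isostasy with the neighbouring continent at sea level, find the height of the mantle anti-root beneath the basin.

12 km

Isostatic balance requires: replacing crust with seawater at the top is compensated by replacing crust with mantle at the base: d (ρ_c − ρ_w) = a (ρ_m − ρ_c).
a = d (ρ_c − ρ_w)/(ρ_m − ρ_c) = 4.2 km × 1750/610 = 12 km.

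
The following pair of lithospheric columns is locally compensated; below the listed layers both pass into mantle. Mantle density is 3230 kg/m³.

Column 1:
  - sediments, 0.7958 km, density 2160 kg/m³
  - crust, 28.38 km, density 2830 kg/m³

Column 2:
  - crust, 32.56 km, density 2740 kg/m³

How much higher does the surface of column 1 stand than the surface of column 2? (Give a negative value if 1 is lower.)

−1.16 km

For any compensation level in the mantle, the mantle terms cancel and isostasy reduces to e = (Σt_1 − Σt_2) − (Σ(ρt)_1 − Σ(ρt)_2) / ρ_m.
Σt_1 = 29.1758 km; Σt_2 = 32.56 km; Σ(ρt)_1 = 82034.328; Σ(ρt)_2 = 89214.4 (in km·kg/m³).
e = (29.1758 − 32.56) − (82034.328 − 89214.4) / 3230 = −1.16 km.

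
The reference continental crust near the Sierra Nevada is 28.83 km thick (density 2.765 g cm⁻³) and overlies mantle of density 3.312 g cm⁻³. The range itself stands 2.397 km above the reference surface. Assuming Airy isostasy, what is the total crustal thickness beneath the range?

Root depth r = h ρ_c / (ρ_m − ρ_c) = 2.397 km × 2.765 / 0.547 = 12.12 km.
Total thickness = T + h + r = 28.83 km + 2.397 km + 12.12 km = 43.3 km.

43.3 km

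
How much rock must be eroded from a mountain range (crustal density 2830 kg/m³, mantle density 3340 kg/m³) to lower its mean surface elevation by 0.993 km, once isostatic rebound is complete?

Net drop Δ = e − u = e − e ρ_c/ρ_m = e (ρ_m − ρ_c)/ρ_m.
e = Δ ρ_m/(ρ_m − ρ_c) = 0.993 km × 3340/510 = 6.5 km.

6.5 km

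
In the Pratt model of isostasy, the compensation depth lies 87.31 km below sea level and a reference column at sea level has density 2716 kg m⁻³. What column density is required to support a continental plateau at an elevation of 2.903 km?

Pratt balance: ρ_ref D = ρ (D + h).
ρ = ρ_ref D/(D + h) = 2716 × 87.31 km/(87.31 km + 2.903 km) = 2630 kg m⁻³.

2630 kg m⁻³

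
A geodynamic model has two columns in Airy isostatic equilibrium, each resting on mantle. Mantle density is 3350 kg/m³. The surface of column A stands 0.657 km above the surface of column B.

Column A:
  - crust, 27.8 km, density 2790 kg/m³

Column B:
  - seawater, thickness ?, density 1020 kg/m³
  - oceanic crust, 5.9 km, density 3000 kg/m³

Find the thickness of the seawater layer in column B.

Take the compensation level at the base of the deeper column (depth z_c below the surface of column A) and equate Σ ρ_i t_i down to z_c; mantle fills any gap and the z_c terms cancel.
Column A: 27.8×2790 + (z_c − 27.8)×3350
Column B: 0.657×0 + x×1020 + 5.9×3000 + (z_c − 0.657 − 5.9 − x)×3350
The z_c×3350 term appears on both sides and cancels. Collect the known terms of each column as K = Σ(ρt)_known − 3350 × (depth of known layers): K_A = 77562 − 3350×27.8 = −15568; K_B = 17700 − 3350×(0.657 + 5.9) = −4265.95.
Balance: K_A = K_B − x×(3350 − 1020), so x = (K_B − K_A)/(3350 − 1020) = 11302.1/2330 = 4.85 km.

4.85 km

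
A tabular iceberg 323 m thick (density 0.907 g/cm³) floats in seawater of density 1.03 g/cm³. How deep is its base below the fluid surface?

Draft d = t ρ_obj/ρ_fluid = 323 m × 0.907/1.03 = 284 m.

284 m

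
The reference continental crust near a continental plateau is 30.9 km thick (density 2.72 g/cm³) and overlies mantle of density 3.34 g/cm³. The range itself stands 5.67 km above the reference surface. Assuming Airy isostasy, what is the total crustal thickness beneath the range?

61.4 km

Root depth r = h ρ_c / (ρ_m − ρ_c) = 5.67 km × 2.72 / 0.62 = 24.87 km.
Total thickness = T + h + r = 30.9 km + 5.67 km + 24.87 km = 61.4 km.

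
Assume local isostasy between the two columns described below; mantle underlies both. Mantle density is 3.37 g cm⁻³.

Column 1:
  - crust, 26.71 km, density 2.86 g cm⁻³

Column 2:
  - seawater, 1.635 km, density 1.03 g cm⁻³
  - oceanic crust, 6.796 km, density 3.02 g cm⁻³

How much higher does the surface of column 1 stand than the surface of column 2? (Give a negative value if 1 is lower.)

For any compensation level in the mantle, the mantle terms cancel and isostasy reduces to e = (Σt_1 − Σt_2) − (Σ(ρt)_1 − Σ(ρt)_2) / ρ_m.
Σt_1 = 26.71 km; Σt_2 = 8.431 km; Σ(ρt)_1 = 76.3906; Σ(ρt)_2 = 22.20797 (in km·g cm⁻³).
e = (26.71 − 8.431) − (76.3906 − 22.20797) / 3.37 = 2.2 km.

2.2 km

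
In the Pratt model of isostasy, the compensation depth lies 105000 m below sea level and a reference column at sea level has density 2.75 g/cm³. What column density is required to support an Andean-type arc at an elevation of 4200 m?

Pratt balance: ρ_ref D = ρ (D + h).
ρ = ρ_ref D/(D + h) = 2.75 × 105000 m/(105000 m + 4200 m) = 2.64 g/cm³.

2.64 g/cm³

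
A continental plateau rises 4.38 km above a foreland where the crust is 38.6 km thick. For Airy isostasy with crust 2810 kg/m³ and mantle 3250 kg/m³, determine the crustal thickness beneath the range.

71 km

Root depth r = h ρ_c / (ρ_m − ρ_c) = 4.38 km × 2810 / 440 = 27.97 km.
Total thickness = T + h + r = 38.6 km + 4.38 km + 27.97 km = 71 km.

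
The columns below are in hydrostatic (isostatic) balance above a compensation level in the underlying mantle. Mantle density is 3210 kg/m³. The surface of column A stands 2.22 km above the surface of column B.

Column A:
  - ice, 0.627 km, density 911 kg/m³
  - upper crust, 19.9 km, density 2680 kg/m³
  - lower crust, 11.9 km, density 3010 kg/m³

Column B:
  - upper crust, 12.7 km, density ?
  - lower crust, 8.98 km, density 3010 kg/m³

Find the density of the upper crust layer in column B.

2780 kg/m³

Take the compensation level at the base of the deeper column (depth z_c below the surface of column A) and equate Σ ρ_i t_i down to z_c; mantle fills any gap and the z_c terms cancel.
Column A: 0.627×911 + 19.9×2680 + 11.9×3010 + (z_c − 32.427)×3210
Column B: 2.22×0 + 12.7×ρ + 8.98×3010 + (z_c − 2.22 − 21.68)×3210
The z_c×3210 term appears on both sides and cancels. Collect the known terms of each column as K = Σ(ρt)_known − 3210 × (depth of known layers): K_A = 89722.197 − 3210×32.427 = −14368.473; K_B = 27029.8 − 3210×(2.22 + 21.68) = −49689.2.
Balance: K_A = K_B + 12.7×ρ, so ρ = (K_A − K_B)/12.7 = 35320.7/12.7 = 2780 kg/m³.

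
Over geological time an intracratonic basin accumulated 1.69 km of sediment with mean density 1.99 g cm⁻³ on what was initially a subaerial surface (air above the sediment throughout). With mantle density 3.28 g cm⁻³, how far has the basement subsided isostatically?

1.03 km

Subaerial load: s = t ρ_sed / ρ_m = 1.69 km × 1.99/3.28 = 1.03 km.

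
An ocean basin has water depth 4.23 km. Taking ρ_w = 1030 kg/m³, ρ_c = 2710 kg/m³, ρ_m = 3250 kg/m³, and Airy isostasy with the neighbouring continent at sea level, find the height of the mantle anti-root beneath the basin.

In Airy isostatic equilibrium: replacing crust with seawater at the top is compensated by replacing crust with mantle at the base: d (ρ_c − ρ_w) = a (ρ_m − ρ_c).
a = d (ρ_c − ρ_w)/(ρ_m − ρ_c) = 4.23 km × 1680/540 = 13.2 km.

13.2 km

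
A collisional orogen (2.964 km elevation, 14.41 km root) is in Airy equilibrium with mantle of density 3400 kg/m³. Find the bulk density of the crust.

ρ_c h = (ρ_m − ρ_c) r → ρ_c (h + r) = ρ_m r → ρ_c = ρ_m r / (h + r).
ρ_c = 3400 × 14.41 km / (2.964 km + 14.41 km) = 2820 kg/m³.

2820 kg/m³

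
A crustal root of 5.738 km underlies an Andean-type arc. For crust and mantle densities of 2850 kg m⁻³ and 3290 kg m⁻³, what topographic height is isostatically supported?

Isostatic balance requires: ρ_c h = (ρ_m − ρ_c) r.
h = r (ρ_m − ρ_c) / ρ_c = 5.738 km × (3290 − 2850) / 2850 = 0.886 km.

0.886 km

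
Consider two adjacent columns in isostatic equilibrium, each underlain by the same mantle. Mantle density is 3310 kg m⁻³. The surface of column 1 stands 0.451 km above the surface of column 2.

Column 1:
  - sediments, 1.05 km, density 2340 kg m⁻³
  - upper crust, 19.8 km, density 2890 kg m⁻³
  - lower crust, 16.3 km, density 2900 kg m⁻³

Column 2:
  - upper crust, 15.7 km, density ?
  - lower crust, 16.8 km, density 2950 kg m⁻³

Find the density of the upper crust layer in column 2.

2770 kg m⁻³

Take the compensation level at the base of the deeper column (depth z_c below the surface of column 1) and equate Σ ρ_i t_i down to z_c; mantle fills any gap and the z_c terms cancel.
Column 1: 1.05×2340 + 19.8×2890 + 16.3×2900 + (z_c − 37.15)×3310
Column 2: 0.451×0 + 15.7×ρ + 16.8×2950 + (z_c − 0.451 − 32.5)×3310
The z_c×3310 term appears on both sides and cancels. Collect the known terms of each column as K = Σ(ρt)_known − 3310 × (depth of known layers): K_1 = 106949 − 3310×37.15 = −16017.5; K_2 = 49560 − 3310×(0.451 + 32.5) = −59507.81.
Balance: K_1 = K_2 + 15.7×ρ, so ρ = (K_1 − K_2)/15.7 = 43490.3/15.7 = 2770 kg m⁻³.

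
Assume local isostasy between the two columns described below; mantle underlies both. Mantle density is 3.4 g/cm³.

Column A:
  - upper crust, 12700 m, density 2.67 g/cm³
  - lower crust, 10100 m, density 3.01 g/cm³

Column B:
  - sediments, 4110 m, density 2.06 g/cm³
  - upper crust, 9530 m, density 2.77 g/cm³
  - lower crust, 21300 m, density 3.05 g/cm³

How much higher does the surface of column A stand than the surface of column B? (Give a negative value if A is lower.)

For any compensation level in the mantle, the mantle terms cancel and isostasy reduces to e = (Σt_A − Σt_B) − (Σ(ρt)_A − Σ(ρt)_B) / ρ_m.
Σt_A = 22800 m; Σt_B = 34940 m; Σ(ρt)_A = 64310; Σ(ρt)_B = 99829.7 (in m·g/cm³).
e = (22800 − 34940) − (64310 − 99829.7) / 3.4 = −1690 m.

−1690 m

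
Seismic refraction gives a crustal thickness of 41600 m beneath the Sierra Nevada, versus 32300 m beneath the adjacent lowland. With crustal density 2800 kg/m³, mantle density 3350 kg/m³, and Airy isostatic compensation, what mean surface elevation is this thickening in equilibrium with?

1530 m

Excess crust Δ = 41600 m − 32300 m = 9300 m, split between elevation h and root r with h + r = Δ.
Airy balance ρ_c h = (ρ_m − ρ_c) r gives r = h ρ_c/(ρ_m − ρ_c), so h (1 + ρ_c/(ρ_m − ρ_c)) = Δ, i.e. h = Δ (ρ_m − ρ_c)/ρ_m.
h = 9300 m × 550/3350 = 1530 m.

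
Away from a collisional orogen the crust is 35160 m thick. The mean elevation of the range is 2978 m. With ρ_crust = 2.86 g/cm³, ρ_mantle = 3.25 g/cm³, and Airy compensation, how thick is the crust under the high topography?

60000 m

Root depth r = h ρ_c / (ρ_m − ρ_c) = 2978 m × 2.86 / 0.39 = 21840 m.
Total thickness = T + h + r = 35160 m + 2978 m + 21840 m = 60000 m.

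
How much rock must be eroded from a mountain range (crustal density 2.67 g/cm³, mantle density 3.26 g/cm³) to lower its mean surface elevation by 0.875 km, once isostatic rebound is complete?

Net drop Δ = e − u = e − e ρ_c/ρ_m = e (ρ_m − ρ_c)/ρ_m.
e = Δ ρ_m/(ρ_m − ρ_c) = 0.875 km × 3.26/0.59 = 4.83 km.

4.83 km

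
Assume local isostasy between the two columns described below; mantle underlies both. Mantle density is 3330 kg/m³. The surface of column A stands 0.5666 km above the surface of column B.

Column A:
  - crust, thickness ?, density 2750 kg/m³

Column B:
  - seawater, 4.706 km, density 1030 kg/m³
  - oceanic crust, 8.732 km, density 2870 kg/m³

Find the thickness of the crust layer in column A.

28.8 km

Take the compensation level at the base of the deeper column (depth z_c below the surface of column A) and equate Σ ρ_i t_i down to z_c; mantle fills any gap and the z_c terms cancel.
Column A: x×2750 + (z_c − 0 − x)×3330
Column B: 0.5666×0 + 4.706×1030 + 8.732×2870 + (z_c − 0.5666 − 13.438)×3330
The z_c×3330 term appears on both sides and cancels. Collect the known terms of each column as K = Σ(ρt)_known − 3330 × (depth of known layers): K_A = 0 − 3330×0 = 0; K_B = 29908.02 − 3330×(0.5666 + 13.438) = −16727.298.
Balance: K_A − x×(3330 − 2750) = K_B, so x = (K_A − K_B)/(3330 − 2750) = 16727.3/580 = 28.8 km.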